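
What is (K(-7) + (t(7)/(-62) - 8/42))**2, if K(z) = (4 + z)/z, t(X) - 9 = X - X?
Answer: 14641/1695204 ≈ 0.0086367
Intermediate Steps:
t(X) = 9 (t(X) = 9 + (X - X) = 9 + 0 = 9)
K(z) = (4 + z)/z
(K(-7) + (t(7)/(-62) - 8/42))**2 = ((4 - 7)/(-7) + (9/(-62) - 8/42))**2 = (-1/7*(-3) + (9*(-1/62) - 8*1/42))**2 = (3/7 + (-9/62 - 4/21))**2 = (3/7 - 437/1302)**2 = (121/1302)**2 = 14641/1695204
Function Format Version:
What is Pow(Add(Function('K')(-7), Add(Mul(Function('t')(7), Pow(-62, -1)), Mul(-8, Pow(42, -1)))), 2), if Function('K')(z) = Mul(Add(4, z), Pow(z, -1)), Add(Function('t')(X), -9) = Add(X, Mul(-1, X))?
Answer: Rational(14641, 1695204) ≈ 0.0086367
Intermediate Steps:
Function('t')(X) = 9 (Function('t')(X) = Add(9, Add(X, Mul(-1, X))) = Add(9, 0) = 9)
Function('K')(z) = Mul(Pow(z, -1), Add(4, z))
Pow(Add(Function('K')(-7), Add(Mul(Function('t')(7), Pow(-62, -1)), Mul(-8, Pow(42, -1)))), 2) = Pow(Add(Mul(Pow(-7, -1), Add(4, -7)), Add(Mul(9, Pow(-62, -1)), Mul(-8, Pow(42, -1)))), 2) = Pow(Add(Mul(Rational(-1, 7), -3), Add(Mul(9, Rational(-1, 62)), Mul(-8, Rational(1, 42)))), 2) = Pow(Add(Rational(3, 7), Add(Rational(-9, 62), Rational(-4, 21))), 2) = Pow(Add(Rational(3, 7), Rational(-437, 1302)), 2) = Pow(Rational(121, 1302), 2) = Rational(14641, 1695204)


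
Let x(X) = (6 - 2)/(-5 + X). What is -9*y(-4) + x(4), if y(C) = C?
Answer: 32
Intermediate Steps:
x(X) = 4/(-5 + X)
-9*y(-4) + x(4) = -9*(-4) + 4/(-5 + 4) = 36 + 4/(-1) = 36 + 4*(-1) = 36 - 4 = 32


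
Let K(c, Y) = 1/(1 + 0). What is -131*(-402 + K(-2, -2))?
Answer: 52531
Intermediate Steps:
K(c, Y) = 1 (K(c, Y) = 1/1 = 1)
-131*(-402 + K(-2, -2)) = -131*(-402 + 1) = -131*(-401) = 52531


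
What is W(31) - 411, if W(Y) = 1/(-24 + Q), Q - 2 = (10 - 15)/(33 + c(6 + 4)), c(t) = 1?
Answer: -309517/753 ≈ -411.04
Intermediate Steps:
Q = 63/34 (Q = 2 + (10 - 15)/(33 + 1) = 2 - 5/34 = 63/34 ≈ 1.8529)
W(Y) = -34/753 (W(Y) = 1/(-24 + 63/34) = 1/(-753/34) = -34/753)
W(31) - 411 = -34/753 - 411 = -309517/753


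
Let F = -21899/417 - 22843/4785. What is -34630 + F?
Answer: -23071036532/665115 ≈ -34687.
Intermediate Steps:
F = -38104082/665115 (F = -21899*1/417 - 22843*1/4785 = -21899/417 - 22843/4785 = -38104082/665115 ≈ -57.289)
-34630 + F = -34630 - 38104082/665115 = -23071036532/665115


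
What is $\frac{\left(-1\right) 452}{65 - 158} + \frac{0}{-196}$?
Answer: $\frac{452}{93} \approx 4.8602$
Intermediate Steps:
$\frac{\left(-1\right) 452}{65 - 158} + \frac{0}{-196} = - \frac{452}{65 - 158} + 0 \left(- \frac{1}{196}\right) = - \frac{452}{-93} + 0 = \left(-452\right) \left(- \frac{1}{93}\right) + 0 = \frac{452}{93} + 0 = \frac{452}{93}$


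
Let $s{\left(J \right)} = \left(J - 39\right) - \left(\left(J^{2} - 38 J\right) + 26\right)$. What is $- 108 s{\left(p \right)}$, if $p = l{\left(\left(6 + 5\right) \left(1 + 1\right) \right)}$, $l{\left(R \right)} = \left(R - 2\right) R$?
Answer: $19062540$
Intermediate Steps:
$l{\left(R \right)} = R \left(-2 + R\right)$ ($l{\left(R \right)} = \left(-2 + R\right) R = R \left(-2 + R\right)$)
$p = 440$ ($p = \left(6 + 5\right) \left(1 + 1\right) \left(-2 + \left(6 + 5\right) \left(1 + 1\right)\right) = 11 \cdot 2 \left(-2 + 11 \cdot 2\right) = 22 \left(-2 + 22\right) = 22 \cdot 20 = 440$)
$s{\left(J \right)} = -65 - J^{2} + 39 J$ ($s{\left(J \right)} = \left(-39 + J\right) - \left(26 + J^{2} - 38 J\right) = -65 - J^{2} + 39 J$)
$- 108 s{\left(p \right)} = - 108 \left(-65 - 440^{2} + 39 \cdot 440\right) = - 108 \left(-65 - 193600 + 17160\right) = \left(-108\right) \left(-176505\right) = 19062540$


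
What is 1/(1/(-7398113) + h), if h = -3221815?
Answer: -7398113/23835351435096 ≈ -3.1038e-7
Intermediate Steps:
1/(1/(-7398113) + h) = 1/(1/(-7398113) - 3221815) = 1/(-1/7398113 - 3221815) = 1/(-23835351435096/7398113) = -7398113/23835351435096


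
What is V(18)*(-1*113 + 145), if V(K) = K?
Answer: 576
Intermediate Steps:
V(18)*(-1*113 + 145) = 18*(-1*113 + 145) = 18*(-113 + 145) = 18*32 = 576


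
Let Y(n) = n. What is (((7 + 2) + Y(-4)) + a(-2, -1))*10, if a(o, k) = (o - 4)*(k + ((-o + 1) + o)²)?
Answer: 50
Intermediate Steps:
a(o, k) = (1 + k)*(-4 + o) (a(o, k) = (-4 + o)*(k + ((1 - o) + o)²) = (-4 + o)*(k + 1²) = (-4 + o)*(k + 1) = (-4 + o)*(1 + k) = (1 + k)*(-4 + o))
(((7 + 2) + Y(-4)) + a(-2, -1))*10 = (((7 + 2) - 4) + (-4 - 2 - 4*(-1) - 1*(-2)))*10 = ((9 - 4) + (-4 - 2 + 4 + 2))*10 = (5 + 0)*10 = 5*10 = 50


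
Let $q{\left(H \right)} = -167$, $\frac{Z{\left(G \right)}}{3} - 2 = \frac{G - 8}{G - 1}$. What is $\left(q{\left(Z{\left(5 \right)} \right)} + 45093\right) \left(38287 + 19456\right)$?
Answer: $2594162018$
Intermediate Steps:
$Z{\left(G \right)} = 6 + \frac{3 \left(-8 + G\right)}{-1 + G}$ ($Z{\left(G \right)} = 6 + 3 \frac{G - 8}{G - 1} = 6 + 3 \frac{-8 + G}{-1 + G} = 6 + \frac{3 \left(-8 + G\right)}{-1 + G}$)
$\left(q{\left(Z{\left(5 \right)} \right)} + 45093\right) \left(38287 + 19456\right) = \left(-167 + 45093\right) \left(38287 + 19456\right) = 44926 \cdot 57743 = 2594162018$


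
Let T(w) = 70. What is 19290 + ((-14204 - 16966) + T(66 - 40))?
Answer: -11810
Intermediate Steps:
19290 + ((-14204 - 16966) + T(66 - 40)) = 19290 + ((-14204 - 16966) + 70) = 19290 + (-31170 + 70) = 19290 - 31100 = -11810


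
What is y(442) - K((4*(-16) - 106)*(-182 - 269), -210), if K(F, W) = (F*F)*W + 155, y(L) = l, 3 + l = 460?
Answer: 1234440669302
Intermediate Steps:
l = 457 (l = -3 + 460 = 457)
y(L) = 457
K(F, W) = 155 + W*F² (K(F, W) = F²*W + 155 = W*F² + 155 = 155 + W*F²)
y(442) - K((4*(-16) - 106)*(-182 - 269), -210) = 457 - (155 - 210*(-182 - 269)²*(4*(-16) - 106)²) = 457 - (155 - 210*203401*(-64 - 106)²) = 457 - (155 - 210*(-170*(-451))²) = 457 - (155 - 210*76670²) = 457 - (155 - 210*5878288900) = 457 - (155 - 1234440669000) = 457 - 1*(-1234440668845) = 457 + 1234440668845 = 1234440669302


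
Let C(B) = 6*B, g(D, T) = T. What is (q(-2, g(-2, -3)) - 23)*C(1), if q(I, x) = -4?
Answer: -162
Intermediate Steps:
(q(-2, g(-2, -3)) - 23)*C(1) = (-4 - 23)*(6*1) = -27*6 = -162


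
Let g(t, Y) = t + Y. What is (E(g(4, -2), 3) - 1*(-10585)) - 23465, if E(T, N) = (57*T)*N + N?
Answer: -12535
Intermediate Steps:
g(t, Y) = Y + t
E(T, N) = N + 57*N*T (E(T, N) = 57*N*T + N = N + 57*N*T)
(E(g(4, -2), 3) - 1*(-10585)) - 23465 = (3*(1 + 57*(-2 + 4)) - 1*(-10585)) - 23465 = (3*(1 + 57*2) + 10585) - 23465 = (3*(1 + 114) + 10585) - 23465 = (3*115 + 10585) - 23465 = (345 + 10585) - 23465 = 10930 - 23465 = -12535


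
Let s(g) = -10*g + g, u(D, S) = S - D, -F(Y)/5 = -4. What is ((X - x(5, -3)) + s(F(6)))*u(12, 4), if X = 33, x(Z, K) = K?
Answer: 1152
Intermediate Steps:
F(Y) = 20 (F(Y) = -5*(-4) = 20)
s(g) = -9*g
((X - x(5, -3)) + s(F(6)))*u(12, 4) = ((33 - 1*(-3)) - 9*20)*(4 - 1*12) = ((33 + 3) - 180)*(4 - 12) = (36 - 180)*(-8) = -144*(-8) = 1152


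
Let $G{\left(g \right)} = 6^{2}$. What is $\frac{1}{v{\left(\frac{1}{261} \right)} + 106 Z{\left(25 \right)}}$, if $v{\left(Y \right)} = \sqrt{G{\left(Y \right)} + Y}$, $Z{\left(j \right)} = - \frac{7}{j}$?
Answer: $- \frac{4841550}{137824079} - \frac{1875 \sqrt{272513}}{137824079} \approx -0.04223$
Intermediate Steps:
$G{\left(g \right)} = 36$
$v{\left(Y \right)} = \sqrt{36 + Y}$
$\frac{1}{v{\left(\frac{1}{261} \right)} + 106 Z{\left(25 \right)}} = \frac{1}{\sqrt{36 + \frac{1}{261}} + 106 \left(- \frac{7}{25}\right)} = \frac{1}{\sqrt{36 + \frac{1}{261}} + 106 \left(\left(-7\right) \frac{1}{25}\right)} = \frac{1}{\sqrt{\frac{9397}{261}} + 106 \left(- \frac{7}{25}\right)} = \frac{1}{\frac{\sqrt{272513}}{87} - \frac{742}{25}} = \frac{1}{- \frac{742}{25} + \frac{\sqrt{272513}}{87}}$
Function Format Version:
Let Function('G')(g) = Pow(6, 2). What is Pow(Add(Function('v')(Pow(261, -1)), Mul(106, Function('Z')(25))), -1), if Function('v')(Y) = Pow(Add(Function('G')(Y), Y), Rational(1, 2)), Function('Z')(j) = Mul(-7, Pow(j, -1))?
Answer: Add(Rational(-4841550, 137824079), Mul(Rational(-1875, 137824079), Pow(272513, Rational(1, 2)))) ≈ -0.042230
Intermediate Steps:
Function('G')(g) = 36
Function('v')(Y) = Pow(Add(36, Y), Rational(1, 2))
Pow(Add(Function('v')(Pow(261, -1)), Mul(106, Function('Z')(25))), -1) = Pow(Add(Pow(Add(36, Pow(261, -1)), Rational(1, 2)), Mul(106, Mul(-7, Pow(25, -1)))), -1) = Pow(Add(Pow(Add(36, Rational(1, 261)), Rational(1, 2)), Mul(106, Mul(-7, Rational(1, 25)))), -1) = Pow(Add(Pow(Rational(9397, 261), Rational(1, 2)), Mul(106, Rational(-7, 25))), -1) = Pow(Add(Mul(Rational(1, 87), Pow(272513, Rational(1, 2))), Rational(-742, 25)), -1) = Pow(Add(Rational(-742, 25), Mul(Rational(1, 87), Pow(272513, Rational(1, 2)))), -1)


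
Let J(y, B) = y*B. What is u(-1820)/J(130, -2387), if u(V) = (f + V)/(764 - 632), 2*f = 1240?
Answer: 10/341341 ≈ 2.9296e-5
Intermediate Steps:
f = 620 (f = (½)*1240 = 620)
u(V) = 155/33 + V/132 (u(V) = (620 + V)/(764 - 632) = (620 + V)/132 = (620 + V)*(1/132) = 155/33 + V/132)
J(y, B) = B*y
u(-1820)/J(130, -2387) = (155/33 + (1/132)*(-1820))/((-2387*130)) = (155/33 - 455/33)/(-310310) = -100/11*(-1/310310) = 10/341341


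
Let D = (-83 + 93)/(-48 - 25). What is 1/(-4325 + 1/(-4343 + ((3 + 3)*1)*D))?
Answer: -317099/1371453248 ≈ -0.00023121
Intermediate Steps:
D = -10/73 (D = 10/(-73) = 10*(-1/73) = -10/73 ≈ -0.13699)
1/(-4325 + 1/(-4343 + ((3 + 3)*1)*D)) = 1/(-4325 + 1/(-4343 + ((3 + 3)*1)*(-10/73))) = 1/(-4325 + 1/(-4343 + (6*1)*(-10/73))) = 1/(-4325 + 1/(-4343 + 6*(-10/73))) = 1/(-4325 + 1/(-4343 - 60/73)) = 1/(-4325 + 1/(-317099/73)) = 1/(-4325 - 73/317099) = 1/(-1371453248/317099) = -317099/1371453248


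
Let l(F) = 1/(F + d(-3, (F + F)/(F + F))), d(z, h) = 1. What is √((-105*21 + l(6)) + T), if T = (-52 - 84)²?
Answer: √798266/7 ≈ 127.64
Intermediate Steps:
l(F) = 1/(1 + F) (l(F) = 1/(F + 1) = 1/(1 + F))
T = 18496 (T = (-136)² = 18496)
√((-105*21 + l(6)) + T) = √((-105*21 + 1/(1 + 6)) + 18496) = √((-2205 + 1/7) + 18496) = √((-2205 + ⅐) + 18496) = √(-15434/7 + 18496) = √(114038/7) = √798266/7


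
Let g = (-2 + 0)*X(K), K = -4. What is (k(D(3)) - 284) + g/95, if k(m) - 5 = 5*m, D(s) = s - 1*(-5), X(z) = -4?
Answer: -22697/95 ≈ -238.92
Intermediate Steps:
D(s) = 5 + s (D(s) = s + 5 = 5 + s)
g = 8 (g = (-2 + 0)*(-4) = -2*(-4) = 8)
k(m) = 5 + 5*m
(k(D(3)) - 284) + g/95 = ((5 + 5*(5 + 3)) - 284) + 8/95 = ((5 + 5*8) - 284) + 8*(1/95) = ((5 + 40) - 284) + 8/95 = (45 - 284) + 8/95 = -239 + 8/95 = -22697/95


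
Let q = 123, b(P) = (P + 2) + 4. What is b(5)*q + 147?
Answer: 1500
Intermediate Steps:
b(P) = 6 + P (b(P) = (2 + P) + 4 = 6 + P)
b(5)*q + 147 = (6 + 5)*123 + 147 = 11*123 + 147 = 1353 + 147 = 1500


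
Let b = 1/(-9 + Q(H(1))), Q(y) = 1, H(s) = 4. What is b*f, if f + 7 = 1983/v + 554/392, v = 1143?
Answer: 287639/597408 ≈ 0.48148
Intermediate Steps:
f = -287639/74676 (f = -7 + (1983/1143 + 554/392) = -7 + (1983*(1/1143) + 554*(1/392)) = -7 + (661/381 + 277/196) = -7 + 235093/74676 = -287639/74676 ≈ -3.8518)
b = -1/8 (b = 1/(-9 + 1) = 1/(-8) = -1/8 ≈ -0.12500)
b*f = -1/8*(-287639/74676) = 287639/597408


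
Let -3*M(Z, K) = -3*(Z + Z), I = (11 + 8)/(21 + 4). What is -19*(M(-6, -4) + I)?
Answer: 5339/25 ≈ 213.56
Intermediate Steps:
I = 19/25 ≈ 0.76000
M(Z, K) = 2*Z (M(Z, K) = -(-1)*(Z + Z) = -(-1)*2*Z = -(-2)*Z = 2*Z)
-19*(M(-6, -4) + I) = -19*(2*(-6) + 19/25) = -19*(-12 + 19/25) = -19*(-281/25) = 5339/25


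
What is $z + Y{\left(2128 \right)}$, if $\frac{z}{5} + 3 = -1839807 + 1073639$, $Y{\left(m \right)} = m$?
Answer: $-3828727$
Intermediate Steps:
$z = -3830855$ ($z = -15 + 5 \left(-1839807 + 1073639\right) = -15 + 5 \left(-766168\right) = -15 - 3830840 = -3830855$)
$z + Y{\left(2128 \right)} = -3830855 + 2128 = -3828727$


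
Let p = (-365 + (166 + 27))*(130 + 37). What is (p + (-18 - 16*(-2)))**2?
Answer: 824264100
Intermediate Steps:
p = -28724 (p = (-365 + 193)*167 = -172*167 = -28724)
(p + (-18 - 16*(-2)))**2 = (-28724 + (-18 - 16*(-2)))**2 = (-28724 + (-18 + 32))**2 = (-28724 + 14)**2 = (-28710)**2 = 824264100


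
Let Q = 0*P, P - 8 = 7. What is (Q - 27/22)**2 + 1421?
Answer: 688493/484 ≈ 1422.5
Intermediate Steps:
P = 15 (P = 8 + 7 = 15)
Q = 0 (Q = 0*15 = 0)
(Q - 27/22)**2 + 1421 = (0 - 27/22)**2 + 1421 = (-27/22)**2 + 1421 = 729/484 + 1421 = 688493/484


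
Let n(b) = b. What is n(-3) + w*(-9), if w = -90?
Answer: 807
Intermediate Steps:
n(-3) + w*(-9) = -3 - 90*(-9) = -3 + 810 = 807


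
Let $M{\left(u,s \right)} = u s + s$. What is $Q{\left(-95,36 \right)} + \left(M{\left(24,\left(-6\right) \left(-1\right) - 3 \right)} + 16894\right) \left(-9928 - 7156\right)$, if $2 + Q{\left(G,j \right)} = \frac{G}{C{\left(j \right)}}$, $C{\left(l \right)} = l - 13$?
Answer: $- \frac{6667663249}{23} \approx -2.899 \cdot 10^{8}$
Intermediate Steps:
$C{\left(l \right)} = -13 + l$
$M{\left(u,s \right)} = s + s u$ ($M{\left(u,s \right)} = s u + s = s + s u$)
$Q{\left(G,j \right)} = -2 + \frac{G}{-13 + j}$
$Q{\left(-95,36 \right)} + \left(M{\left(24,\left(-6\right) \left(-1\right) - 3 \right)} + 16894\right) \left(-9928 - 7156\right) = \frac{26 - 95 - 72}{-13 + 36} + \left(\left(\left(-6\right) \left(-1\right) - 3\right) \left(1 + 24\right) + 16894\right) \left(-9928 - 7156\right) = \frac{26 - 95 - 72}{23} + \left(\left(6 - 3\right) 25 + 16894\right) \left(-17084\right) = \frac{1}{23} \left(-141\right) + \left(3 \cdot 25 + 16894\right) \left(-17084\right) = - \frac{141}{23} + \left(75 + 16894\right) \left(-17084\right) = - \frac{141}{23} + 16969 \left(-17084\right) = - \frac{141}{23} - 289898396 = - \frac{6667663249}{23}$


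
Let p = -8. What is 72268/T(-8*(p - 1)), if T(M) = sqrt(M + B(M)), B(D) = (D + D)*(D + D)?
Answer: 18067*sqrt(2)/51 ≈ 500.99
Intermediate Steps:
B(D) = 4*D**2 (B(D) = (2*D)*(2*D) = 4*D**2)
T(M) = sqrt(M + 4*M**2)
72268/T(-8*(p - 1)) = 72268/(sqrt((-8*(-8 - 1))*(1 + 4*(-8*(-8 - 1))))) = 72268/(sqrt((-8*(-9))*(1 + 4*(-8*(-9))))) = 72268/(sqrt(72*(1 + 4*72))) = 72268/(sqrt(72*(1 + 288))) = 72268/(sqrt(72*289)) = 72268/(sqrt(20808)) = 72268/((102*sqrt(2))) = 72268*(sqrt(2)/204) = 18067*sqrt(2)/51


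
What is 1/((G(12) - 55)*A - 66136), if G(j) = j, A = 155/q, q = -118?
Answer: -118/7797383 ≈ -1.5133e-5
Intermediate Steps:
A = -155/118 (A = 155/(-118) = 155*(-1/118) = -155/118 ≈ -1.3136)
1/((G(12) - 55)*A - 66136) = 1/((12 - 55)*(-155/118) - 66136) = 1/(-43*(-155/118) - 66136) = 1/(6665/118 - 66136) = 1/(-7797383/118) = -118/7797383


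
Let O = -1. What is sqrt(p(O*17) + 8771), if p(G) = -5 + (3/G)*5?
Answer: sqrt(2533119)/17 ≈ 93.622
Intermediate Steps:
p(G) = -5 + 15/G
sqrt(p(O*17) + 8771) = sqrt((-5 + 15/((-1*17))) + 8771) = sqrt((-5 + 15/(-17)) + 8771) = sqrt((-5 + 15*(-1/17)) + 8771) = sqrt((-5 - 15/17) + 8771) = sqrt(-100/17 + 8771) = sqrt(149007/17) = sqrt(2533119)/17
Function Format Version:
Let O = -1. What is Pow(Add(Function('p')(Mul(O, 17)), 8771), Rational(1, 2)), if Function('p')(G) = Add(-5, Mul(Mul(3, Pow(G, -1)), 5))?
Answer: Mul(Rational(1, 17), Pow(2533119, Rational(1, 2))) ≈ 93.622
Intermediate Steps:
Function('p')(G) = Add(-5, Mul(15, Pow(G, -1)))
Pow(Add(Function('p')(Mul(O, 17)), 8771), Rational(1, 2)) = Pow(Add(Add(-5, Mul(15, Pow(Mul(-1, 17), -1))), 8771), Rational(1, 2)) = Pow(Add(Add(-5, Mul(15, Pow(-17, -1))), 8771), Rational(1, 2)) = Pow(Add(Add(-5, Mul(15, Rational(-1, 17))), 8771), Rational(1, 2)) = Pow(Add(Add(-5, Rational(-15, 17)), 8771), Rational(1, 2)) = Pow(Add(Rational(-100, 17), 8771), Rational(1, 2)) = Pow(Rational(149007, 17), Rational(1, 2)) = Mul(Rational(1, 17), Pow(2533119, Rational(1, 2)))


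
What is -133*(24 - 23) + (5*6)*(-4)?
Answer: -253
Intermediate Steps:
-133*(24 - 23) + (5*6)*(-4) = -133*1 + 30*(-4) = -133 - 120 = -253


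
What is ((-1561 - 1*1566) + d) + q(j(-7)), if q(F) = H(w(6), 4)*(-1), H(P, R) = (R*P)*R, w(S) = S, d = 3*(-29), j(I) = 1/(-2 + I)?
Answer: -3310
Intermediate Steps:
d = -87
H(P, R) = P*R² (H(P, R) = (P*R)*R = P*R²)
q(F) = -96 (q(F) = (6*4²)*(-1) = (6*16)*(-1) = 96*(-1) = -96)
((-1561 - 1*1566) + d) + q(j(-7)) = ((-1561 - 1*1566) - 87) - 96 = ((-1561 - 1566) - 87) - 96 = (-3127 - 87) - 96 = -3214 - 96 = -3310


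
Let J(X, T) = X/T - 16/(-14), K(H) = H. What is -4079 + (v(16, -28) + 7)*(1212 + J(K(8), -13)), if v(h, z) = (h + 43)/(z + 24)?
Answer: -1226324/91 ≈ -13476.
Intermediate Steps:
v(h, z) = (43 + h)/(24 + z)
J(X, T) = 8/7 + X/T (J(X, T) = X/T - 16*(-1/14) = X/T + 8/7 = 8/7 + X/T)
-4079 + (v(16, -28) + 7)*(1212 + J(K(8), -13)) = -4079 + ((43 + 16)/(24 - 28) + 7)*(1212 + (8/7 + 8/(-13))) = -4079 + (59/(-4) + 7)*(1212 + (8/7 + 8*(-1/13))) = -4079 + (-¼*59 + 7)*(1212 + (8/7 - 8/13)) = -4079 + (-59/4 + 7)*(1212 + 48/91) = -4079 - 31/4*110340/91 = -4079 - 855135/91 = -1226324/91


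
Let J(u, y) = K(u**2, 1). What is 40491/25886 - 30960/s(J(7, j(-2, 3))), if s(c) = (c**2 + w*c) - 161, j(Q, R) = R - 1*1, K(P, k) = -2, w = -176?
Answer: -52902321/336518 ≈ -157.21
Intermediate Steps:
j(Q, R) = -1 + R (j(Q, R) = R - 1 = -1 + R)
J(u, y) = -2
s(c) = -161 + c**2 - 176*c (s(c) = (c**2 - 176*c) - 161 = -161 + c**2 - 176*c)
40491/25886 - 30960/s(J(7, j(-2, 3))) = 40491/25886 - 30960/(-161 + (-2)**2 - 176*(-2)) = 40491*(1/25886) - 30960/(-161 + 4 + 352) = 40491/25886 - 30960/195 = 40491/25886 - 30960*1/195 = 40491/25886 - 2064/13 = -52902321/336518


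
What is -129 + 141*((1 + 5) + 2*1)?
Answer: 999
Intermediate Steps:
-129 + 141*((1 + 5) + 2*1) = -129 + 141*(6 + 2) = -129 + 141*8 = -129 + 1128 = 999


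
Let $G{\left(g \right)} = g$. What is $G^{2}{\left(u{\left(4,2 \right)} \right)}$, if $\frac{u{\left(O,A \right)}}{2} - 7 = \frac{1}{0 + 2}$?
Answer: $225$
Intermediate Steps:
$u{\left(O,A \right)} = 15$ ($u{\left(O,A \right)} = 14 + \frac{2}{0 + 2} = 14 + \frac{2}{2} = 14 + 2 \cdot \frac{1}{2} = 14 + 1 = 15$)
$G^{2}{\left(u{\left(4,2 \right)} \right)} = 15^{2} = 225$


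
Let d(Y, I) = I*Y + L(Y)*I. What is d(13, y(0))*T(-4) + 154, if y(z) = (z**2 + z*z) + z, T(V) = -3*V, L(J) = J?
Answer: 154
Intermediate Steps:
y(z) = z + 2*z**2 (y(z) = (z**2 + z**2) + z = 2*z**2 + z = z + 2*z**2)
d(Y, I) = 2*I*Y (d(Y, I) = I*Y + Y*I = I*Y + I*Y = 2*I*Y)
d(13, y(0))*T(-4) + 154 = (2*(0*(1 + 2*0))*13)*(-3*(-4)) + 154 = (2*(0*(1 + 0))*13)*12 + 154 = (2*(0*1)*13)*12 + 154 = (2*0*13)*12 + 154 = 0*12 + 154 = 0 + 154 = 154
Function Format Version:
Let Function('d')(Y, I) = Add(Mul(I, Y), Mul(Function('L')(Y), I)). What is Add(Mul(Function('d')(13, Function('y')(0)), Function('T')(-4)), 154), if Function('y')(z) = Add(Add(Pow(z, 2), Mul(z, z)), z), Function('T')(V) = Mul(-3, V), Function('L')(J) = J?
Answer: 154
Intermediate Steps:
Function('y')(z) = Add(z, Mul(2, Pow(z, 2))) (Function('y')(z) = Add(Add(Pow(z, 2), Pow(z, 2)), z) = Add(Mul(2, Pow(z, 2)), z) = Add(z, Mul(2, Pow(z, 2))))
Function('d')(Y, I) = Mul(2, I, Y) (Function('d')(Y, I) = Add(Mul(I, Y), Mul(Y, I)) = Add(Mul(I, Y), Mul(I, Y)) = Mul(2, I, Y))
Add(Mul(Function('d')(13, Function('y')(0)), Function('T')(-4)), 154) = Add(Mul(Mul(2, Mul(0, Add(1, Mul(2, 0))), 13), Mul(-3, -4)), 154) = Add(Mul(Mul(2, Mul(0, Add(1, 0)), 13), 12), 154) = Add(Mul(Mul(2, Mul(0, 1), 13), 12), 154) = Add(Mul(Mul(2, 0, 13), 12), 154) = Add(Mul(0, 12), 154) = Add(0, 154) = 154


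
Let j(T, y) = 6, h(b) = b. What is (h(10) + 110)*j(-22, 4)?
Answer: 720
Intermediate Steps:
(h(10) + 110)*j(-22, 4) = (10 + 110)*6 = 120*6 = 720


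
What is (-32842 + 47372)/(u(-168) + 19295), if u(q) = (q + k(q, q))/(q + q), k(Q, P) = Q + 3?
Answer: 1627360/2161151 ≈ 0.75301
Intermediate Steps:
k(Q, P) = 3 + Q
u(q) = (3 + 2*q)/(2*q) (u(q) = (q + (3 + q))/(q + q) = (3 + 2*q)/((2*q)) = (3 + 2*q)*(1/(2*q)) = (3 + 2*q)/(2*q))
(-32842 + 47372)/(u(-168) + 19295) = (-32842 + 47372)/((3/2 - 168)/(-168) + 19295) = 14530/(-1/168*(-333/2) + 19295) = 14530/(111/112 + 19295) = 14530/(2161151/112) = 14530*(112/2161151) = 1627360/2161151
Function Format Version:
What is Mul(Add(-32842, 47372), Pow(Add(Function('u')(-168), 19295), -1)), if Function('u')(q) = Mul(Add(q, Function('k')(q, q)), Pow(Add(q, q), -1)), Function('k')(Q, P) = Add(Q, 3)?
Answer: Rational(1627360, 2161151) ≈ 0.75301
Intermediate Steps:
Function('k')(Q, P) = Add(3, Q)
Function('u')(q) = Mul(Rational(1, 2), Pow(q, -1), Add(3, Mul(2, q))) (Function('u')(q) = Mul(Add(q, Add(3, q)), Pow(Add(q, q), -1)) = Mul(Add(3, Mul(2, q)), Pow(Mul(2, q), -1)) = Mul(Add(3, Mul(2, q)), Mul(Rational(1, 2), Pow(q, -1))) = Mul(Rational(1, 2), Pow(q, -1), Add(3, Mul(2, q))))
Mul(Add(-32842, 47372), Pow(Add(Function('u')(-168), 19295), -1)) = Mul(Add(-32842, 47372), Pow(Add(Mul(Pow(-168, -1), Add(Rational(3, 2), -168)), 19295), -1)) = Mul(14530, Pow(Add(Mul(Rational(-1, 168), Rational(-333, 2)), 19295), -1)) = Mul(14530, Pow(Add(Rational(111, 112), 19295), -1)) = Mul(14530, Pow(Rational(2161151, 112), -1)) = Mul(14530, Rational(112, 2161151)) = Rational(1627360, 2161151)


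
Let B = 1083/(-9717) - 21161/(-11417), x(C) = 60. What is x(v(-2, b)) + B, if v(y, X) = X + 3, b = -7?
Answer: 326171246/5282809 ≈ 61.742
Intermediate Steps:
v(y, X) = 3 + X
B = 9202706/5282809 (B = 1083*(-1/9717) - 21161*(-1/11417) = -361/3239 + 3023/1631 = 9202706/5282809 ≈ 1.7420)
x(v(-2, b)) + B = 60 + 9202706/5282809 = 326171246/5282809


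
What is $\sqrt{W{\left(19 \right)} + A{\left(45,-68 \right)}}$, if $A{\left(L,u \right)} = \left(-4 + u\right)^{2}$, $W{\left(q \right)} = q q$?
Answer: $\sqrt{5545} \approx 74.465$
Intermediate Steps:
$W{\left(q \right)} = q^{2}$
$\sqrt{W{\left(19 \right)} + A{\left(45,-68 \right)}} = \sqrt{19^{2} + \left(-4 - 68\right)^{2}} = \sqrt{361 + \left(-72\right)^{2}} = \sqrt{361 + 5184} = \sqrt{5545}$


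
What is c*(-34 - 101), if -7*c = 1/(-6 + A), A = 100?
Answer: 135/658 ≈ 0.20517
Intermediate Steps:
c = -1/658 (c = -1/(7*(-6 + 100)) = -⅐/94 = -⅐*1/94 = -1/658 ≈ -0.0015198)
c*(-34 - 101) = -(-34 - 101)/658 = -1/658*(-135) = 135/658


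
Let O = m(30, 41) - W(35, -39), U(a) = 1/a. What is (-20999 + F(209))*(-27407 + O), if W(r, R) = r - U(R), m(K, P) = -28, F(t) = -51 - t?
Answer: 22775425729/39 ≈ 5.8399e+8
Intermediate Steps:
U(a) = 1/a
W(r, R) = r - 1/R
O = -2458/39 (O = -28 - (35 - 1/(-39)) = -28 - (35 - 1*(-1/39)) = -28 - (35 + 1/39) = -28 - 1*1366/39 = -28 - 1366/39 = -2458/39 ≈ -63.026)
(-20999 + F(209))*(-27407 + O) = (-20999 + (-51 - 1*209))*(-27407 - 2458/39) = (-20999 + (-51 - 209))*(-1071331/39) = (-20999 - 260)*(-1071331/39) = -21259*(-1071331/39) = 22775425729/39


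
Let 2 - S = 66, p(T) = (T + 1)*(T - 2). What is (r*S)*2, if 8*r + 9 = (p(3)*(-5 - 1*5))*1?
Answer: 784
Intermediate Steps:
p(T) = (1 + T)*(-2 + T)
S = -64 (S = 2 - 1*66 = 2 - 66 = -64)
r = -49/8 (r = -9/8 + (((-2 + 3² - 1*3)*(-5 - 1*5))*1)/8 = -9/8 + (((-2 + 9 - 3)*(-5 - 5))*1)/8 = -9/8 + ((4*(-10))*1)/8 = -9/8 + (-40*1)/8 = -9/8 + (⅛)*(-40) = -9/8 - 5 = -49/8 ≈ -6.1250)
(r*S)*2 = -49/8*(-64)*2 = 392*2 = 784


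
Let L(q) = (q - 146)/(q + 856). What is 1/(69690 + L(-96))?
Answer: 380/26482079 ≈ 1.4349e-5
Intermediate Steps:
L(q) = (-146 + q)/(856 + q)
1/(69690 + L(-96)) = 1/(69690 + (-146 - 96)/(856 - 96)) = 1/(69690 - 242/760) = 1/(69690 + (1/760)*(-242)) = 1/(69690 - 121/380) = 1/(26482079/380) = 380/26482079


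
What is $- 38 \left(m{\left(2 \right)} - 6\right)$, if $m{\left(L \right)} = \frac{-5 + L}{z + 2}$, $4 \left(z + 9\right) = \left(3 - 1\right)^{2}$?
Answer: $209$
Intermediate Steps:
$z = -8$ ($z = -9 + \frac{\left(3 - 1\right)^{2}}{4} = -9 + \frac{2^{2}}{4} = -9 + \frac{1}{4} \cdot 4 = -9 + 1 = -8$)
$m{\left(L \right)} = \frac{5}{6} - \frac{L}{6}$ ($m{\left(L \right)} = \frac{-5 + L}{-8 + 2} = \frac{-5 + L}{-6} = \left(-5 + L\right) \left(- \frac{1}{6}\right) = \frac{5}{6} - \frac{L}{6}$)
$- 38 \left(m{\left(2 \right)} - 6\right) = - 38 \left(\left(\frac{5}{6} - \frac{1}{3}\right) - 6\right) = - 38 \left(\frac{1}{2} - 6\right) = \left(-38\right) \left(- \frac{11}{2}\right) = 209$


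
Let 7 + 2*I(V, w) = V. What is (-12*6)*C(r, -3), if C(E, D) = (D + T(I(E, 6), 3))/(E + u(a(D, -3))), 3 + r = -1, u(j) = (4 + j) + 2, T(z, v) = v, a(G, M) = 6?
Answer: 0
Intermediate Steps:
I(V, w) = -7/2 + V/2
u(j) = 6 + j
r = -4 (r = -3 - 1 = -4)
C(E, D) = (3 + D)/(12 + E) (C(E, D) = (D + 3)/(E + (6 + 6)) = (3 + D)/(E + 12) = (3 + D)/(12 + E))
(-12*6)*C(r, -3) = (-12*6)*((3 - 3)/(12 - 4)) = (-6*12)*(0/8) = -9*0 = -72*0 = 0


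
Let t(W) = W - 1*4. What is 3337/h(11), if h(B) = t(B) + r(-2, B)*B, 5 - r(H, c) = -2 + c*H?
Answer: 3337/326 ≈ 10.236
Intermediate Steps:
r(H, c) = 7 - H*c (r(H, c) = 5 - (-2 + c*H) = 5 - (-2 + H*c) = 5 + (2 - H*c) = 7 - H*c)
t(W) = -4 + W (t(W) = W - 4 = -4 + W)
h(B) = -4 + B + B*(7 + 2*B) (h(B) = (-4 + B) + (7 - 1*(-2)*B)*B = (-4 + B) + (7 + 2*B)*B = (-4 + B) + B*(7 + 2*B) = -4 + B + B*(7 + 2*B))
3337/h(11) = 3337/(-4 + 11 + 11*(7 + 2*11)) = 3337/(-4 + 11 + 11*(7 + 22)) = 3337/(-4 + 11 + 11*29) = 3337/(-4 + 11 + 319) = 3337/326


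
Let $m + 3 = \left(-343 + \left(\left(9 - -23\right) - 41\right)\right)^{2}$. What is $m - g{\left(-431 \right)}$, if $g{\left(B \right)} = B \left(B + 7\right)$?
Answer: $-58843$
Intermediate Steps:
$g{\left(B \right)} = B \left(7 + B\right)$
$m = 123901$ ($m = -3 + \left(-343 + \left(\left(9 - -23\right) - 41\right)\right)^{2} = -3 + \left(-343 + \left(\left(9 + \left(-13 + 36\right)\right) - 41\right)\right)^{2} = -3 + \left(-343 + \left(\left(9 + 23\right) - 41\right)\right)^{2} = -3 + \left(-343 + \left(32 - 41\right)\right)^{2} = -3 + \left(-343 - 9\right)^{2} = -3 + \left(-352\right)^{2} = -3 + 123904 = 123901$)
$m - g{\left(-431 \right)} = 123901 - - 431 \left(7 - 431\right) = 123901 - \left(-431\right) \left(-424\right) = 123901 - 182744 = -58843$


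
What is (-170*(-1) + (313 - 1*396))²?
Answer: 7569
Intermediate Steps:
(-170*(-1) + (313 - 1*396))² = (170 + (313 - 396))² = (170 - 83)² = 87² = 7569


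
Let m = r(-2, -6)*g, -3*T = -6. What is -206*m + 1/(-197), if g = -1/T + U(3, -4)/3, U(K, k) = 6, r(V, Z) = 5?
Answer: -304366/197 ≈ -1545.0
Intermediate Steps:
T = 2 (T = -⅓*(-6) = 2)
g = 3/2 (g = -1/2 + 6/3 = -1*½ + 6*(⅓) = -½ + 2 = 3/2 ≈ 1.5000)
m = 15/2 (m = 5*(3/2) = 15/2 ≈ 7.5000)
-206*m + 1/(-197) = -206*15/2 + 1/(-197) = -1545 - 1/197 = -304366/197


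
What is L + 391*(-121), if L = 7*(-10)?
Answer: -47381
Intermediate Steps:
L = -70
L + 391*(-121) = -70 + 391*(-121) = -70 - 47311 = -47381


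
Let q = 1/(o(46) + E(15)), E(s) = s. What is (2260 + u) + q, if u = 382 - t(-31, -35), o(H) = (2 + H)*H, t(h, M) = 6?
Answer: 5859829/2223 ≈ 2636.0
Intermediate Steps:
o(H) = H*(2 + H)
u = 376 (u = 382 - 1*6 = 382 - 6 = 376)
q = 1/2223 (q = 1/(46*(2 + 46) + 15) = 1/(46*48 + 15) = 1/(2208 + 15) = 1/2223 ≈ 0.00044984)
(2260 + u) + q = (2260 + 376) + 1/2223 = 2636 + 1/2223 = 5859829/2223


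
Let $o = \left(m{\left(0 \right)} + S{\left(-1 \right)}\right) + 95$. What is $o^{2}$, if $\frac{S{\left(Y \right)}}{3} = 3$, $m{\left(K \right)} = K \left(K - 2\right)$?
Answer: $10816$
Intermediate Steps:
$m{\left(K \right)} = K \left(-2 + K\right)$
$S{\left(Y \right)} = 9$ ($S{\left(Y \right)} = 3 \cdot 3 = 9$)
$o = 104$ ($o = \left(0 \left(-2 + 0\right) + 9\right) + 95 = \left(0 \left(-2\right) + 9\right) + 95 = \left(0 + 9\right) + 95 = 9 + 95 = 104$)
$o^{2} = 104^{2} = 10816$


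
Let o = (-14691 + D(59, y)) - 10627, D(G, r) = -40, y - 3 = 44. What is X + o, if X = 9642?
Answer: -15716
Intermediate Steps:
y = 47 (y = 3 + 44 = 47)
o = -25358 (o = (-14691 - 40) - 10627 = -14731 - 10627 = -25358)
X + o = 9642 - 25358 = -15716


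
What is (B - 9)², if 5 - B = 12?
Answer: 256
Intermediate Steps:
B = -7 (B = 5 - 1*12 = 5 - 12 = -7)
(B - 9)² = (-7 - 9)² = (-16)² = 256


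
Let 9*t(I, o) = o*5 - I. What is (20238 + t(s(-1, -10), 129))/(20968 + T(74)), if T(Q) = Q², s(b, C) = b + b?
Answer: 182789/237996 ≈ 0.76803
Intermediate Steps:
s(b, C) = 2*b
t(I, o) = -I/9 + 5*o/9 (t(I, o) = (o*5 - I)/9 = (5*o - I)/9 = (-I + 5*o)/9 = -I/9 + 5*o/9)
(20238 + t(s(-1, -10), 129))/(20968 + T(74)) = (20238 + (-2*(-1)/9 + (5/9)*129))/(20968 + 74²) = (20238 + (-⅑*(-2) + 215/3))/(20968 + 5476) = (20238 + (2/9 + 215/3))/26444 = (20238 + 647/9)*(1/26444) = (182789/9)*(1/26444) = 182789/237996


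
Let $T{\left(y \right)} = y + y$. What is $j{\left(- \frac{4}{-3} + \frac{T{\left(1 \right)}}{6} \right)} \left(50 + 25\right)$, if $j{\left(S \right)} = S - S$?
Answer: $0$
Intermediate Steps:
$T{\left(y \right)} = 2 y$
$j{\left(S \right)} = 0$
$j{\left(- \frac{4}{-3} + \frac{T{\left(1 \right)}}{6} \right)} \left(50 + 25\right) = 0 \left(50 + 25\right) = 0 \cdot 75 = 0$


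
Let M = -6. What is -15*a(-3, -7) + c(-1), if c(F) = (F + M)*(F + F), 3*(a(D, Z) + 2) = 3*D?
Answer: 89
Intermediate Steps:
a(D, Z) = -2 + D (a(D, Z) = -2 + (3*D)/3 = -2 + D)
c(F) = 2*F*(-6 + F) (c(F) = (F - 6)*(F + F) = (-6 + F)*(2*F) = 2*F*(-6 + F))
-15*a(-3, -7) + c(-1) = -15*(-2 - 3) + 2*(-1)*(-6 - 1) = -15*(-5) + 2*(-1)*(-7) = 75 + 14 = 89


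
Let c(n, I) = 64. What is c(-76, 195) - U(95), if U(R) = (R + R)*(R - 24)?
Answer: -13426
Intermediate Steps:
U(R) = 2*R*(-24 + R) (U(R) = (2*R)*(-24 + R) = 2*R*(-24 + R))
c(-76, 195) - U(95) = 64 - 2*95*(-24 + 95) = 64 - 2*95*71 = 64 - 1*13490 = 64 - 13490 = -13426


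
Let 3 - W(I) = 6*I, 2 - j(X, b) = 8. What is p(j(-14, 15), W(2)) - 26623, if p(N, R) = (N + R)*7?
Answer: -26728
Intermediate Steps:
j(X, b) = -6 (j(X, b) = 2 - 1*8 = 2 - 8 = -6)
W(I) = 3 - 6*I
p(N, R) = 7*N + 7*R
p(j(-14, 15), W(2)) - 26623 = (7*(-6) + 7*(3 - 6*2)) - 26623 = (-42 + 7*(3 - 12)) - 26623 = (-42 + 7*(-9)) - 26623 = (-42 - 63) - 26623 = -105 - 26623 = -26728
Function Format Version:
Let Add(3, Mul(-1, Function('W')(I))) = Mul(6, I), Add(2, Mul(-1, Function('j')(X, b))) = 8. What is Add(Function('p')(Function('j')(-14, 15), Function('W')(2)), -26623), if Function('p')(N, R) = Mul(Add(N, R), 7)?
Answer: -26728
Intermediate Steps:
Function('j')(X, b) = -6 (Function('j')(X, b) = Add(2, Mul(-1, 8)) = Add(2, -8) = -6)
Function('W')(I) = Add(3, Mul(-6, I)) (Function('W')(I) = Add(3, Mul(-1, Mul(6, I))) = Add(3, Mul(-6, I)))
Function('p')(N, R) = Add(Mul(7, N), Mul(7, R))
Add(Function('p')(Function('j')(-14, 15), Function('W')(2)), -26623) = Add(Add(Mul(7, -6), Mul(7, Add(3, Mul(-6, 2)))), -26623) = Add(Add(-42, Mul(7, Add(3, -12))), -26623) = Add(Add(-42, Mul(7, -9)), -26623) = Add(Add(-42, -63), -26623) = Add(-105, -26623) = -26728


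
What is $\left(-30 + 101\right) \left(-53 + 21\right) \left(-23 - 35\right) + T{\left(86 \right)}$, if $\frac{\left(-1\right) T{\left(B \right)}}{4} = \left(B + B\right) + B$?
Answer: $130744$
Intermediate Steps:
$T{\left(B \right)} = - 12 B$ ($T{\left(B \right)} = - 4 \left(\left(B + B\right) + B\right) = - 4 \left(2 B + B\right) = - 4 \cdot 3 B = - 12 B$)
$\left(-30 + 101\right) \left(-53 + 21\right) \left(-23 - 35\right) + T{\left(86 \right)} = \left(-30 + 101\right) \left(-53 + 21\right) \left(-23 - 35\right) - 1032 = 71 \left(\left(-32\right) \left(-58\right)\right) - 1032 = 71 \cdot 1856 - 1032 = 131776 - 1032 = 130744$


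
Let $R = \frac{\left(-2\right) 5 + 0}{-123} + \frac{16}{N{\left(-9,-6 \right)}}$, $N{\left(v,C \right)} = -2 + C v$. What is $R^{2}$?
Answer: $\frac{386884}{2556801} \approx 0.15132$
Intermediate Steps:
$R = \frac{622}{1599}$ ($R = \frac{\left(-2\right) 5 + 0}{-123} + \frac{16}{-2 - -54} = \left(-10 + 0\right) \left(- \frac{1}{123}\right) + \frac{16}{-2 + 54} = \left(-10\right) \left(- \frac{1}{123}\right) + \frac{16}{52} = \frac{10}{123} + 16 \cdot \frac{1}{52} = \frac{10}{123} + \frac{4}{13} = \frac{622}{1599} \approx 0.38899$)
$R^{2} = \left(\frac{622}{1599}\right)^{2} = \frac{386884}{2556801}$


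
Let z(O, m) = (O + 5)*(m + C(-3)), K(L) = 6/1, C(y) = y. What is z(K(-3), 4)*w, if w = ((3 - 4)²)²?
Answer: 11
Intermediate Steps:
K(L) = 6 (K(L) = 6*1 = 6)
z(O, m) = (-3 + m)*(5 + O) (z(O, m) = (O + 5)*(m - 3) = (5 + O)*(-3 + m) = (-3 + m)*(5 + O))
w = 1 (w = ((-1)²)² = 1² = 1)
z(K(-3), 4)*w = (-15 - 3*6 + 5*4 + 6*4)*1 = (-15 - 18 + 20 + 24)*1 = 11*1 = 11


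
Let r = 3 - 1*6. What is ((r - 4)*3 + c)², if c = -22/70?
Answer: 556516/1225 ≈ 454.30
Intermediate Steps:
r = -3 (r = 3 - 6 = -3)
c = -11/35 (c = -22*1/70 = -11/35 ≈ -0.31429)
((r - 4)*3 + c)² = ((-3 - 4)*3 - 11/35)² = (-7*3 - 11/35)² = (-21 - 11/35)² = (-746/35)² = 556516/1225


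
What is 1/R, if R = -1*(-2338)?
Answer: 1/2338 ≈ 0.00042772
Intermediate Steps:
R = 2338
1/R = 1/2338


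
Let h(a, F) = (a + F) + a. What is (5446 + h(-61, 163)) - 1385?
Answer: 4102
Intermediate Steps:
h(a, F) = F + 2*a (h(a, F) = (F + a) + a = F + 2*a)
(5446 + h(-61, 163)) - 1385 = (5446 + (163 + 2*(-61))) - 1385 = (5446 + (163 - 122)) - 1385 = (5446 + 41) - 1385 = 5487 - 1385 = 4102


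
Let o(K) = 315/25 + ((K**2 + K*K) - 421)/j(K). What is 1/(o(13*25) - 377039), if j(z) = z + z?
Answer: -650/244856331 ≈ -2.6546e-6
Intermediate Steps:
j(z) = 2*z
o(K) = 63/5 + (-421 + 2*K**2)/(2*K) (o(K) = 315/25 + ((K**2 + K*K) - 421)/((2*K)) = 315*(1/25) + ((K**2 + K**2) - 421)*(1/(2*K)) = 63/5 + (2*K**2 - 421)*(1/(2*K)) = 63/5 + (-421 + 2*K**2)*(1/(2*K)) = 63/5 + (-421 + 2*K**2)/(2*K))
1/(o(13*25) - 377039) = 1/((63/5 + 13*25 - 421/(2*(13*25))) - 377039) = 1/((63/5 + 325 - 421/2/325) - 377039) = 1/((63/5 + 325 - 421/2*1/325) - 377039) = 1/((63/5 + 325 - 421/650) - 377039) = 1/(219019/650 - 377039) = 1/(-244856331/650) = -650/244856331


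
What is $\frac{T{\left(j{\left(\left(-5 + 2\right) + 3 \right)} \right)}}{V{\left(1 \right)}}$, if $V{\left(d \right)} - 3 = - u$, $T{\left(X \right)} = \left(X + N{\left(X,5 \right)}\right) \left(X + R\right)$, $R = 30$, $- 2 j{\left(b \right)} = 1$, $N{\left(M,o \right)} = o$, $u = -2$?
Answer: $\frac{531}{20} \approx 26.55$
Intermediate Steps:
$j{\left(b \right)} = - \frac{1}{2}$ ($j{\left(b \right)} = \left(- \frac{1}{2}\right) 1 = - \frac{1}{2}$)
$T{\left(X \right)} = \left(5 + X\right) \left(30 + X\right)$ ($T{\left(X \right)} = \left(X + 5\right) \left(X + 30\right) = \left(5 + X\right) \left(30 + X\right)$)
$V{\left(d \right)} = 5$ ($V{\left(d \right)} = 3 - -2 = 3 + 2 = 5$)
$\frac{T{\left(j{\left(\left(-5 + 2\right) + 3 \right)} \right)}}{V{\left(1 \right)}} = \frac{150 + \left(- \frac{1}{2}\right)^{2} + 35 \left(- \frac{1}{2}\right)}{5} = \left(150 + \frac{1}{4} - \frac{35}{2}\right) \frac{1}{5} = \frac{531}{4} \cdot \frac{1}{5} = \frac{531}{20}$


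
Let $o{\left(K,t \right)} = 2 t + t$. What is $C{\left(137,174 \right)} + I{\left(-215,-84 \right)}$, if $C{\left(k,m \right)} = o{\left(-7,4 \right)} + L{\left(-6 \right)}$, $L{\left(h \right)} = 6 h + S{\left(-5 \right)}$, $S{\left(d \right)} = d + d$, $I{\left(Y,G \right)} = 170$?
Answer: $136$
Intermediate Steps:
$o{\left(K,t \right)} = 3 t$
$S{\left(d \right)} = 2 d$
$L{\left(h \right)} = -10 + 6 h$ ($L{\left(h \right)} = 6 h + 2 \left(-5\right) = 6 h - 10 = -10 + 6 h$)
$C{\left(k,m \right)} = -34$ ($C{\left(k,m \right)} = 3 \cdot 4 + \left(-10 + 6 \left(-6\right)\right) = 12 - 46 = -34$)
$C{\left(137,174 \right)} + I{\left(-215,-84 \right)} = -34 + 170 = 136$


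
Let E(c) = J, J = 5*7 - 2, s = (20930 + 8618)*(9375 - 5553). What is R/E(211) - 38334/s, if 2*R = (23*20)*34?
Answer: 147188423483/621128508 ≈ 236.97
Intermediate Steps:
s = 112932456 (s = 29548*3822 = 112932456)
J = 33 (J = 35 - 2 = 33)
R = 7820 (R = ((23*20)*34)/2 = (460*34)/2 = (1/2)*15640 = 7820)
E(c) = 33
R/E(211) - 38334/s = 7820/33 - 38334/112932456 = 7820*(1/33) - 38334*1/112932456 = 7820/33 - 6389/18822076 = 147188423483/621128508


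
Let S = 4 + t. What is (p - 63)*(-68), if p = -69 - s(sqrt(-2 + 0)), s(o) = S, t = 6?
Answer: 9656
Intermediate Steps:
S = 10 (S = 4 + 6 = 10)
s(o) = 10
p = -79 (p = -69 - 1*10 = -69 - 10 = -79)
(p - 63)*(-68) = (-79 - 63)*(-68) = -142*(-68) = 9656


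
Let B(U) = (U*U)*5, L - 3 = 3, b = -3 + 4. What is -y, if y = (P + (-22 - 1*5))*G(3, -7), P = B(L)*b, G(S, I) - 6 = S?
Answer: -1377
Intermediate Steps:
b = 1
L = 6 (L = 3 + 3 = 6)
B(U) = 5*U**2 (B(U) = U**2*5 = 5*U**2)
G(S, I) = 6 + S
P = 180 (P = (5*6**2)*1 = (5*36)*1 = 180*1 = 180)
y = 1377 (y = (180 + (-22 - 1*5))*(6 + 3) = (180 + (-22 - 5))*9 = (180 - 27)*9 = 153*9 = 1377)
-y = -1*1377 = -1377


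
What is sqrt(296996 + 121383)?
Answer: sqrt(418379) ≈ 646.82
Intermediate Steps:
sqrt(296996 + 121383) = sqrt(418379)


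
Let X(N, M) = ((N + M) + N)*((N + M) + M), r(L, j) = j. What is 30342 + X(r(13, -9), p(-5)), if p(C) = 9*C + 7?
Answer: 35102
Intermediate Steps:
p(C) = 7 + 9*C
X(N, M) = (M + 2*N)*(N + 2*M) (X(N, M) = ((M + N) + N)*((M + N) + M) = (M + 2*N)*(N + 2*M))
30342 + X(r(13, -9), p(-5)) = 30342 + (2*(7 + 9*(-5))² + 2*(-9)² + 5*(7 + 9*(-5))*(-9)) = 30342 + (2*(7 - 45)² + 2*81 + 5*(7 - 45)*(-9)) = 30342 + (2*(-38)² + 162 + 5*(-38)*(-9)) = 30342 + (2*1444 + 162 + 1710) = 30342 + (2888 + 162 + 1710) = 30342 + 4760 = 35102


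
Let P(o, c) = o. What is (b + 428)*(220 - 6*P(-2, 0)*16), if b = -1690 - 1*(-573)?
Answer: -283868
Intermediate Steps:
b = -1117 (b = -1690 + 573 = -1117)
(b + 428)*(220 - 6*P(-2, 0)*16) = (-1117 + 428)*(220 - 6*(-2)*16) = -689*(220 + 12*16) = -689*(220 + 192) = -689*412 = -283868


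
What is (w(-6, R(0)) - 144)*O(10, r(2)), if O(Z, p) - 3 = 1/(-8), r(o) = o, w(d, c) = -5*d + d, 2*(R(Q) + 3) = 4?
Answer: -345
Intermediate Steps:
R(Q) = -1 (R(Q) = -3 + (1/2)*4 = -3 + 2 = -1)
w(d, c) = -4*d
O(Z, p) = 23/8 (O(Z, p) = 3 + 1/(-8) = 3 - 1/8 = 23/8)
(w(-6, R(0)) - 144)*O(10, r(2)) = (-4*(-6) - 144)*(23/8) = (24 - 144)*(23/8) = -120*23/8 = -345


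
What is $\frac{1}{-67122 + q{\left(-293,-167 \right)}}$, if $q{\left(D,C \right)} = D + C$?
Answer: $- \frac{1}{67582} \approx -1.4797 \cdot 10^{-5}$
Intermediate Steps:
$q{\left(D,C \right)} = C + D$
$\frac{1}{-67122 + q{\left(-293,-167 \right)}} = \frac{1}{-67122 - 460} = \frac{1}{-67582} = - \frac{1}{67582}$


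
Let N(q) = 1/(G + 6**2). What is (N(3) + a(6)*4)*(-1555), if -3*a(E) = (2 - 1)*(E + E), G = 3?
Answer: 968765/39 ≈ 24840.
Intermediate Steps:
a(E) = -2*E/3 (a(E) = -(2 - 1)*(E + E)/3 = -2*E/3)
N(q) = 1/39 (N(q) = 1/(3 + 6**2) = 1/(3 + 36) = 1/39)
(N(3) + a(6)*4)*(-1555) = (1/39 - 2/3*6*4)*(-1555) = (1/39 - 4*4)*(-1555) = (1/39 - 16)*(-1555) = -623/39*(-1555) = 968765/39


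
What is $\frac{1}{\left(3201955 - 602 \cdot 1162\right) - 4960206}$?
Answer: $- \frac{1}{2457775} \approx -4.0687 \cdot 10^{-7}$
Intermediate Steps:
$\frac{1}{\left(3201955 - 602 \cdot 1162\right) - 4960206} = \frac{1}{\left(3201955 - 699524\right) - 4960206} = \frac{1}{2502431 - 4960206} = \frac{1}{-2457775} = - \frac{1}{2457775}$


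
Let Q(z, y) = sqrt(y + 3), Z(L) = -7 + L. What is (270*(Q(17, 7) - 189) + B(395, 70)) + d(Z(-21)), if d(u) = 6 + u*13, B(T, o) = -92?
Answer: -51480 + 270*sqrt(10) ≈ -50626.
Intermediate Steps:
d(u) = 6 + 13*u
Q(z, y) = sqrt(3 + y)
(270*(Q(17, 7) - 189) + B(395, 70)) + d(Z(-21)) = (270*(sqrt(3 + 7) - 189) - 92) + (6 + 13*(-7 - 21)) = (270*(sqrt(10) - 189) - 92) + (6 + 13*(-28)) = (270*(-189 + sqrt(10)) - 92) + (6 - 364) = ((-51030 + 270*sqrt(10)) - 92) - 358 = (-51122 + 270*sqrt(10)) - 358 = -51480 + 270*sqrt(10)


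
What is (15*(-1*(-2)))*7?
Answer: 210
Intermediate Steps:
(15*(-1*(-2)))*7 = (15*2)*7 = 30*7 = 210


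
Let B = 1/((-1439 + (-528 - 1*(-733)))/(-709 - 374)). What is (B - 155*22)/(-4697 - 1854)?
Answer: 4206857/8083934 ≈ 0.52040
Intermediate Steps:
B = 1083/1234 (B = 1/((-1439 + (-528 + 733))/(-1083)) = 1/((-1439 + 205)*(-1/1083)) = 1/(-1234*(-1/1083)) = 1/(1234/1083) = 1083/1234 ≈ 0.87763)
(B - 155*22)/(-4697 - 1854) = (1083/1234 - 155*22)/(-4697 - 1854) = (1083/1234 - 3410)/(-6551) = -4206857/1234*(-1/6551) = 4206857/8083934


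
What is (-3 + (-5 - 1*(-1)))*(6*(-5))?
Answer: 210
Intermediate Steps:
(-3 + (-5 - 1*(-1)))*(6*(-5)) = (-3 + (-5 + 1))*(-30) = (-3 - 4)*(-30) = -7*(-30) = 210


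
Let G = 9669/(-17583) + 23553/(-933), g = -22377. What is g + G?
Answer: -40835163731/1822771 ≈ -22403.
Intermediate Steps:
G = -47017064/1822771 (G = 9669*(-1/17583) + 23553*(-1/933) = -3223/5861 - 7851/311 = -47017064/1822771 ≈ -25.794)
g + G = -22377 - 47017064/1822771 = -40835163731/1822771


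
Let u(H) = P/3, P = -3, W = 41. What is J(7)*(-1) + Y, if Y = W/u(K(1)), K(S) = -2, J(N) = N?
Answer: -48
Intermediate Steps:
u(H) = -1 (u(H) = -3/3 = -3*1/3 = -1)
Y = -41 (Y = 41/(-1) = 41*(-1) = -41)
J(7)*(-1) + Y = 7*(-1) - 41 = -7 - 41 = -48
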